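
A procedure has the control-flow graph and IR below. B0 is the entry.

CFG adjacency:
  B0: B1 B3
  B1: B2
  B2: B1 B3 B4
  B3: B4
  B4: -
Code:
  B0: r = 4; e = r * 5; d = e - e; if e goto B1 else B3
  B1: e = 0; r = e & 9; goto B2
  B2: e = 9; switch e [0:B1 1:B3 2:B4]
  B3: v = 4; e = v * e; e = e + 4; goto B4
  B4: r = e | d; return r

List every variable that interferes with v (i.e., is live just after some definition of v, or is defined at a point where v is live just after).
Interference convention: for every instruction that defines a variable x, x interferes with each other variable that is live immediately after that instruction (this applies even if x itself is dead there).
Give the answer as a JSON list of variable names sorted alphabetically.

Block summaries:
  B0 def {d,e,r} use ∅
  B1 def {e,r} use ∅
  B2 def {e} use ∅
  B3 def {e,v} use {e}
  B4 def {r} use {d,e}

Backward fixpoint:
  live B0: ∅→{d,e}
  live B1: {d}→{d}
  live B2: {d}→{d,e}
  live B3: {d,e}→{d,e}
  live B4: {d,e}→∅

Interference:
  d↔{e,r,v}
  e↔{d,v}
  r↔{d}
  v↔{d,e}

N(v) = ["d", "e"]

Answer: ["d", "e"]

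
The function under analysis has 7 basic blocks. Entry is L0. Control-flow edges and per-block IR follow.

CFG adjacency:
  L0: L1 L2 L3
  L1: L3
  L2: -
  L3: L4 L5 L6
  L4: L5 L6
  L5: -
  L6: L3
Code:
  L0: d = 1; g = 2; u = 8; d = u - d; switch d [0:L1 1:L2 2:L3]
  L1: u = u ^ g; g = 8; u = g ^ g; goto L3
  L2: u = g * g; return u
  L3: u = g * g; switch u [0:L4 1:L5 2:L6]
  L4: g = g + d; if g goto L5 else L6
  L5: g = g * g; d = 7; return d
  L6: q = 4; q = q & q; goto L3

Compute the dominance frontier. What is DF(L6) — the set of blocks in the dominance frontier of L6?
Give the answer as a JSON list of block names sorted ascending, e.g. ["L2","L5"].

idom tree: L1←L0 L2←L0 L3←L0 L4←L3 L5←L3 L6←L3
Dom∩ at merges:
  L3: preds {L0,L1,L6}: {L0} ∩ {L0,L1} ∩ {L0,L3,L6} = {L0}; idom=L0
  L5: preds {L3,L4}: {L0,L3} ∩ {L0,L3,L4} = {L0,L3}; idom=L3
  L6: preds {L3,L4}: {L0,L3} ∩ {L0,L3,L4} = {L0,L3}; idom=L3

DF derivation:
  join L3 pred L0: · stop@L0
  join L3 pred L1: L1 stop@L0
  join L3 pred L6: L6→L3 stop@L0
  join L5 pred L3: · stop@L3
  join L5 pred L4: L4 stop@L3
  join L6 pred L3: · stop@L3
  join L6 pred L4: L4 stop@L3
  DF(L0)=∅
  DF(L1)={L3}
  DF(L2)=∅
  DF(L3)={L3}
  DF(L4)={L5,L6}
  DF(L5)=∅
  DF(L6)={L3}

DF(L6) = ["L3"]

Answer: ["L3"]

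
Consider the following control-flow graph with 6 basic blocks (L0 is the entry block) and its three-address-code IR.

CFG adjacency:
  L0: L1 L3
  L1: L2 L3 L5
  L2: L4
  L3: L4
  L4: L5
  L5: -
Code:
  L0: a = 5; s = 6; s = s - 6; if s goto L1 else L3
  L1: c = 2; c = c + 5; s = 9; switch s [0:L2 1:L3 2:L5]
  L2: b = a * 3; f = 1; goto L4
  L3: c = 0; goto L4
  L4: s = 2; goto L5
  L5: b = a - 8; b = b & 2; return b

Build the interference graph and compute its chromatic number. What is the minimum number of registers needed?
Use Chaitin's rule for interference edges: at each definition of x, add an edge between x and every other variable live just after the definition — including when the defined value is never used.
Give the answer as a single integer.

def/use:
  L0: {a,s} / ∅
  L1: {c,s} / ∅
  L2: {b,f} / {a}
  L3: {c} / ∅
  L4: {s} / ∅
  L5: {b} / {a}

Backward fixpoint:
  L0: in=∅ out={a}
  L1: in={a} out={a}
  L2: in={a} out={a}
  L3: in={a} out={a}
  L4: in={a} out={a}
  L5: in={a} out=∅

Interfere edges:
  a — {b,c,f,s}
  b — {a}
  c — {a}
  f — {a}
  s — {a}

Registers:
  {a,b} pairwise interfere (2-clique) ⇒ χ ≥ 2
  assign a→c0 b→c1 c→c1 f→c1 s→c1 — no edge inside a register ⇒ χ ≤ 2
  χ = 2

Answer: 2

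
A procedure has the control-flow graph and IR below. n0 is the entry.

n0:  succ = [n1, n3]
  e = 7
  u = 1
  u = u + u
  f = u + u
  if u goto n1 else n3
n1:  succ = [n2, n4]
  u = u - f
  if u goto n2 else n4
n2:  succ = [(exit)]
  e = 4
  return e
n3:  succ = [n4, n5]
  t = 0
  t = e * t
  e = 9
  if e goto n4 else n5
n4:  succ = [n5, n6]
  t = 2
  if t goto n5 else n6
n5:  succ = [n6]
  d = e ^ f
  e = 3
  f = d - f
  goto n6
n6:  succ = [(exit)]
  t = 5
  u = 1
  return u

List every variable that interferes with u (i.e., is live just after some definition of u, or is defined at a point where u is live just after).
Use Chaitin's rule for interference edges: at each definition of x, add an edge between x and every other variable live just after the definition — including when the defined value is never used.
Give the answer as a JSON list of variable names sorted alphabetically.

def/use:
  n0 def {e,f,u} use ∅
  n1 def {u} use {f,u}
  n2 def {e} use ∅
  n3 def {e,t} use {e}
  n4 def {t} use ∅
  n5 def {d,e,f} use {e,f}
  n6 def {t,u} use ∅

Backward fixpoint:
  n0 li=∅ lo={e,f,u}
  n1 li={e,f,u} lo={e,f}
  n2 li=∅ lo=∅
  n3 li={e,f} lo={e,f}
  n4 li={e,f} lo={e,f}
  n5 li={e,f} lo=∅
  n6 li=∅ lo=∅

Interfere edges:
  d — {e,f}
  e — {d,f,t,u}
  f — {d,e,t,u}
  t — {e,f}
  u — {e,f}

N(u) = ["e", "f"]

Answer: ["e", "f"]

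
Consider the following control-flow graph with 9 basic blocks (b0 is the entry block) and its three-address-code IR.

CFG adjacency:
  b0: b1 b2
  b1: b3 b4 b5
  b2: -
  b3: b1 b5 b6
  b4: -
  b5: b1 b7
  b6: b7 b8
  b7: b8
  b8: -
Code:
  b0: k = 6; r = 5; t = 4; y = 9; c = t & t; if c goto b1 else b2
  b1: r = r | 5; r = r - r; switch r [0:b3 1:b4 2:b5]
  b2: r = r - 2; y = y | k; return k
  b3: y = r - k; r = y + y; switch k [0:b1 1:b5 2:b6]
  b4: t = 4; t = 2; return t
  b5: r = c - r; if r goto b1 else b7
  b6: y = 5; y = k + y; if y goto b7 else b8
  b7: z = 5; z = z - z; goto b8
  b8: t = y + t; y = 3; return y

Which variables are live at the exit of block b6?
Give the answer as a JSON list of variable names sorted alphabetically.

Per-block:
  b0: def={c,k,r,t,y} ue=∅
  b1: def={r} ue={r}
  b2: def={r,y} ue={k,r,y}
  b3: def={r,y} ue={k,r}
  b4: def={t} ue=∅
  b5: def={r} ue={c,r}
  b6: def={y} ue={k}
  b7: def={z} ue=∅
  b8: def={t,y} ue={t,y}

Backward fixpoint:
  b0: in=∅ out={c,k,r,t,y}
  b1: in={c,k,r,t,y} out={c,k,r,t,y}
  b2: in={k,r,y} out=∅
  b3: in={c,k,r,t} out={c,k,r,t,y}
  b4: in=∅ out=∅
  b5: in={c,k,r,t,y} out={c,k,r,t,y}
  b6: in={k,t} out={t,y}
  b7: in={t,y} out={t,y}
  b8: in={t,y} out=∅

live-out(b6) = ["t", "y"]

Answer: ["t", "y"]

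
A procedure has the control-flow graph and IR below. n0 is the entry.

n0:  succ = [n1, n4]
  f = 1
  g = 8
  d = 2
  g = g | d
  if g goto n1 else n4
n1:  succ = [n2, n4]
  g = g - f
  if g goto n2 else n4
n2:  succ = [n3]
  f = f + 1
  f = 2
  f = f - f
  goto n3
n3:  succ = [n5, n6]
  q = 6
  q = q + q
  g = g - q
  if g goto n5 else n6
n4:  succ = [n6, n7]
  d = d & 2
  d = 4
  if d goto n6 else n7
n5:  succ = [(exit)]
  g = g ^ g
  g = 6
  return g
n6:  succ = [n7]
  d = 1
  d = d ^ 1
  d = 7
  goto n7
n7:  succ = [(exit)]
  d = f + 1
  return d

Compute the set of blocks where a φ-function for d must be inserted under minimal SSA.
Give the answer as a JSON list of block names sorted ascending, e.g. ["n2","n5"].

Answer: ["n6", "n7"]

Derivation:
idom tree: n1←n0 n2←n1 n3←n2 n4←n0 n5←n3 n6←n0 n7←n0
Dom at joins:
  n4: preds {n0,n1}: {n0} ∩ {n0,n1} = {n0}; idom=n0
  n6: preds {n3,n4}: {n0,n1,n2,n3} ∩ {n0,n4} = {n0}; idom=n0
  n7: preds {n4,n6}: {n0,n4} ∩ {n0,n6} = {n0}; idom=n0

Frontier:
  n4←n0: walk · to n0
  n4←n1: walk n1 to n0
  n6←n3: walk n3→n2→n1 to n0
  n6←n4: walk n4 to n0
  n7←n4: walk n4 to n0
  n7←n6: walk n6 to n0
  n0: DF=∅
  n1: DF={n4,n6}
  n2: DF={n6}
  n3: DF={n6}
  n4: DF={n6,n7}
  n5: DF=∅
  n6: DF={n7}
  n7: DF=∅

φ for d: defs {n0,n4,n6,n7}
  DF⁺ = {n6,n7}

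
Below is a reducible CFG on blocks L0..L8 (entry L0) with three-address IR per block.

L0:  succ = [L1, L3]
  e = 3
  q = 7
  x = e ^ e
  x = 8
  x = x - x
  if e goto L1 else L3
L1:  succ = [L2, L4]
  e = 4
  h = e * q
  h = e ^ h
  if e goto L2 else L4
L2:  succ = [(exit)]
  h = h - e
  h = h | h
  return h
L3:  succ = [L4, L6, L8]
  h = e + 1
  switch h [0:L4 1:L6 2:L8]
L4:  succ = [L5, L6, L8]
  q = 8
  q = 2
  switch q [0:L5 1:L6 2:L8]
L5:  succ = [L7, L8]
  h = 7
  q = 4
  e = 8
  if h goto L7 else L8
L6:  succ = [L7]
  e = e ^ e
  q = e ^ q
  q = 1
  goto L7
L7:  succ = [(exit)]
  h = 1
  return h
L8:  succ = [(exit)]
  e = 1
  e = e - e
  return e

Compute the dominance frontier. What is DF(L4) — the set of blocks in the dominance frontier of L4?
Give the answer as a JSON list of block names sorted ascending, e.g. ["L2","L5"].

Answer: ["L6", "L7", "L8"]

Analysis:
idom tree: L1←L0 L2←L1 L3←L0 L4←L0 L5←L4 L6←L0 L7←L0 L8←L0
Join-block Dom:
  L4: preds {L1,L3}: {L0,L1} ∩ {L0,L3} = {L0}; idom=L0
  L6: preds {L3,L4}: {L0,L3} ∩ {L0,L4} = {L0}; idom=L0
  L7: preds {L5,L6}: {L0,L4,L5} ∩ {L0,L6} = {L0}; idom=L0
  L8: preds {L3,L4,L5}: {L0,L3} ∩ {L0,L4} ∩ {L0,L4,L5} = {L0}; idom=L0

DF derivation:
  L4←L1: walk L1 to L0
  L4←L3: walk L3 to L0
  L6←L3: walk L3 to L0
  L6←L4: walk L4 to L0
  L7←L5: walk L5→L4 to L0
  L7←L6: walk L6 to L0
  L8←L3: walk L3 to L0
  L8←L4: walk L4 to L0
  L8←L5: walk L5→L4 to L0
  DF(L0)=∅
  DF(L1)={L4}
  DF(L2)=∅
  DF(L3)={L4,L6,L8}
  DF(L4)={L6,L7,L8}
  DF(L5)={L7,L8}
  DF(L6)={L7}
  DF(L7)=∅
  DF(L8)=∅

DF(L4) = ["L6", "L7", "L8"]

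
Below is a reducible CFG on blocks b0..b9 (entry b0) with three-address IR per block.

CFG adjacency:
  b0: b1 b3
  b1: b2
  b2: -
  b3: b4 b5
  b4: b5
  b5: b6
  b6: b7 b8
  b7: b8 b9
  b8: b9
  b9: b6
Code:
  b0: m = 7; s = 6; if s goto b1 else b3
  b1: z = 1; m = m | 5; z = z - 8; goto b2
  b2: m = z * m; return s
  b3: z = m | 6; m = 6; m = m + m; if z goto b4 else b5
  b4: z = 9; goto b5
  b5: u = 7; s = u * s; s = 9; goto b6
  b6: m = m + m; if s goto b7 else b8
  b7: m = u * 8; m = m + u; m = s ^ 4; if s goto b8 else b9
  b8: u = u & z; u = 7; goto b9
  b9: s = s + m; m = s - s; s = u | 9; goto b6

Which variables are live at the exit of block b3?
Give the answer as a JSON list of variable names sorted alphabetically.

Block summaries:
  b0: {m,s} / ∅
  b1: {m,z} / {m}
  b2: {m} / {m,s,z}
  b3: {m,z} / {m}
  b4: {z} / ∅
  b5: {s,u} / {s}
  b6: {m} / {m,s}
  b7: {m} / {s,u}
  b8: {u} / {u,z}
  b9: {m,s} / {m,s,u}

Live sets:
  live b0: ∅→{m,s}
  live b1: {m,s}→{m,s,z}
  live b2: {m,s,z}→∅
  live b3: {m,s}→{m,s,z}
  live b4: {m,s}→{m,s,z}
  live b5: {m,s,z}→{m,s,u,z}
  live b6: {m,s,u,z}→{m,s,u,z}
  live b7: {s,u,z}→{m,s,u,z}
  live b8: {m,s,u,z}→{m,s,u,z}
  live b9: {m,s,u,z}→{m,s,u,z}

live-out(b3) = ["m", "s", "z"]

Answer: ["m", "s", "z"]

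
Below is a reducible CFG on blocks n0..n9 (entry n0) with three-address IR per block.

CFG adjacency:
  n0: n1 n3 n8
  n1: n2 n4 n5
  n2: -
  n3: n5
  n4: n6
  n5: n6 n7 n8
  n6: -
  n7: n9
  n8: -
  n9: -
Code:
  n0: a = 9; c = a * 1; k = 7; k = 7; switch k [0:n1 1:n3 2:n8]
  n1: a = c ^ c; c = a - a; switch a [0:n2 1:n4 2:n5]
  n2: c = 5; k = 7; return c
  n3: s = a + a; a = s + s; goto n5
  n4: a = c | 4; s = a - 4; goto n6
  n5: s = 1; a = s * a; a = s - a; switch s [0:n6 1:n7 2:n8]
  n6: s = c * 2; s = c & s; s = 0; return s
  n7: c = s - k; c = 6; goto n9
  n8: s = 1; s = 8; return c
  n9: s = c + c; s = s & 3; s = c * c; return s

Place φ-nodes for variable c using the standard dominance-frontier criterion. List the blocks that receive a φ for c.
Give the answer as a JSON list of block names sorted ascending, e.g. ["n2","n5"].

Answer: ["n5", "n6", "n8"]

Derivation:
idom tree: n1←n0 n2←n1 n3←n0 n4←n1 n5←n0 n6←n0 n7←n5 n8←n0 n9←n7
Dom at joins:
  n5: preds {n1,n3}: {n0,n1} ∩ {n0,n3} = {n0}; idom=n0
  n6: preds {n4,n5}: {n0,n1,n4} ∩ {n0,n5} = {n0}; idom=n0
  n8: preds {n0,n5}: {n0} ∩ {n0,n5} = {n0}; idom=n0

Frontier:
  n5←n1: walk n1 to n0
  n5←n3: walk n3 to n0
  n6←n4: walk n4→n1 to n0
  n6←n5: walk n5 to n0
  n8←n0: walk · to n0
  n8←n5: walk n5 to n0
  n0 → ∅
  n1 → {n5,n6}
  n2 → ∅
  n3 → {n5}
  n4 → {n6}
  n5 → {n6,n8}
  n6 → ∅
  n7 → ∅
  n8 → ∅
  n9 → ∅

φ for c: defs {n0,n1,n2,n7}
  DF⁺ = {n5,n6,n8}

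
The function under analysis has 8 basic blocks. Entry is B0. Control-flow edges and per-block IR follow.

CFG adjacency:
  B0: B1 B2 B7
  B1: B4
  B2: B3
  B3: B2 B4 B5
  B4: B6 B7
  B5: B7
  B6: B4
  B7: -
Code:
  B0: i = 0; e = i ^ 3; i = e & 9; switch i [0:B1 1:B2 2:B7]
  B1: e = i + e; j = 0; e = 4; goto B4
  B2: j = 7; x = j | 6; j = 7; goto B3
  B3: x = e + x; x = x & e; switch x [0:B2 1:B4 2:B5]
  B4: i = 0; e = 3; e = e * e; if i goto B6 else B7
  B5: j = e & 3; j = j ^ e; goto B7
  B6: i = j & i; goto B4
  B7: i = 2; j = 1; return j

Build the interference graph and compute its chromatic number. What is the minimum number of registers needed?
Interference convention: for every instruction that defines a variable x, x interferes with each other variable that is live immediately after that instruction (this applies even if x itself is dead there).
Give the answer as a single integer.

Answer: 3

Working:
def/use:
  B0 def {e,i} use ∅
  B1 def {e,j} use {e,i}
  B2 def {j,x} use ∅
  B3 def {x} use {e,x}
  B4 def {e,i} use ∅
  B5 def {j} use {e}
  B6 def {i} use {i,j}
  B7 def {i,j} use ∅

Liveness:
  B0: in=∅ out={e,i}
  B1: in={e,i} out={j}
  B2: in={e} out={e,j,x}
  B3: in={e,j,x} out={e,j}
  B4: in={j} out={i,j}
  B5: in={e} out=∅
  B6: in={i,j} out={j}
  B7: in=∅ out=∅

Conflict graph:
  e — {i,j,x}
  i — {e,j}
  j — {e,i,x}
  x — {e,j}

Chromatic number:
  {e,i,j} pairwise interfere (3-clique) ⇒ χ ≥ 3
  3-colouring: r0={e}  r1={j}  r2={i,x}
  χ = 3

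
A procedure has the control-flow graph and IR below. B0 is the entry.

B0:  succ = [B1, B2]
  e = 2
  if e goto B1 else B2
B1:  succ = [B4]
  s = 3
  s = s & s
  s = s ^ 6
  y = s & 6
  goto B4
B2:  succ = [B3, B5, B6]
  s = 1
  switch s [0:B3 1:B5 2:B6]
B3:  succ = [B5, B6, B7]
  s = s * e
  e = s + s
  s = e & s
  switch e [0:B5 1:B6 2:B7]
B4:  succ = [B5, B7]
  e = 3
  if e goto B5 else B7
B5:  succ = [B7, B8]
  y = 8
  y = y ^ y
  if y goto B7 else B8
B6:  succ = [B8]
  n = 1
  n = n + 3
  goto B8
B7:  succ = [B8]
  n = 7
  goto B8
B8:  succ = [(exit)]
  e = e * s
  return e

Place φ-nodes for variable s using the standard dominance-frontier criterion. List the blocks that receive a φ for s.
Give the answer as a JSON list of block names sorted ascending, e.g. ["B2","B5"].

idom tree: B1←B0 B2←B0 B3←B2 B4←B1 B5←B0 B6←B2 B7←B0 B8←B0
Dom at joins:
  B5: preds {B2,B3,B4}: {B0,B2} ∩ {B0,B2,B3} ∩ {B0,B1,B4} = {B0}; idom=B0
  B6: preds {B2,B3}: {B0,B2} ∩ {B0,B2,B3} = {B0,B2}; idom=B2
  B7: preds {B3,B4,B5}: {B0,B2,B3} ∩ {B0,B1,B4} ∩ {B0,B5} = {B0}; idom=B0
  B8: preds {B5,B6,B7}: {B0,B5} ∩ {B0,B2,B6} ∩ {B0,B7} = {B0}; idom=B0

DF derivation:
  B5←B2: walk B2 to B0
  B5←B3: walk B3→B2 to B0
  B5←B4: walk B4→B1 to B0
  B6←B2: walk · to B2
  B6←B3: walk B3 to B2
  B7←B3: walk B3→B2 to B0
  B7←B4: walk B4→B1 to B0
  B7←B5: walk B5 to B0
  B8←B5: walk B5 to B0
  B8←B6: walk B6→B2 to B0
  B8←B7: walk B7 to B0
  DF(B0)=∅
  DF(B1)={B5,B7}
  DF(B2)={B5,B7,B8}
  DF(B3)={B5,B6,B7}
  DF(B4)={B5,B7}
  DF(B5)={B7,B8}
  DF(B6)={B8}
  DF(B7)={B8}
  DF(B8)=∅

φ for s: defs {B1,B2,B3}
  DF⁺ = {B5,B6,B7,B8}

Answer: ["B5", "B6", "B7", "B8"]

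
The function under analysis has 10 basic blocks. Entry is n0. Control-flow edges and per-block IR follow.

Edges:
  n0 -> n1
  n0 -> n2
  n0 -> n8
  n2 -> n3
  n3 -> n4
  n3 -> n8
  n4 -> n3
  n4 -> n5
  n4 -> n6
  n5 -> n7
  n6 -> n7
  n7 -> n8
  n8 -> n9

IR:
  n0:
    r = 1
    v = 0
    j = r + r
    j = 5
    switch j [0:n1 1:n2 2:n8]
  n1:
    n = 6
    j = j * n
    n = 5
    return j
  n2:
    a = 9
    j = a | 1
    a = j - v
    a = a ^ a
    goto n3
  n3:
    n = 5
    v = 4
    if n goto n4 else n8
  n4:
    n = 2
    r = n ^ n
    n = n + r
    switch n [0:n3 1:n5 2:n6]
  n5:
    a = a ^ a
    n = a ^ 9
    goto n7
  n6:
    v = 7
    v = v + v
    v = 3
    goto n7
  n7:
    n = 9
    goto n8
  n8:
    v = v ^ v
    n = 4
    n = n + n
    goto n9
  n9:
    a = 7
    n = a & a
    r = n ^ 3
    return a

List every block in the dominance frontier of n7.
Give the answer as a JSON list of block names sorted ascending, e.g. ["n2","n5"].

idom tree: n1←n0 n2←n0 n3←n2 n4←n3 n5←n4 n6←n4 n7←n4 n8←n0 n9←n8
Dom∩ at merges:
  n3: preds {n2,n4}: {n0,n2} ∩ {n0,n2,n3,n4} = {n0,n2}; idom=n2
  n7: preds {n5,n6}: {n0,n2,n3,n4,n5} ∩ {n0,n2,n3,n4,n6} = {n0,n2,n3,n4}; idom=n4
  n8: preds {n0,n3,n7}: {n0} ∩ {n0,n2,n3} ∩ {n0,n2,n3,n4,n7} = {n0}; idom=n0

DF derivation:
  join n3 pred n2: · stop@n2
  join n3 pred n4: n4→n3 stop@n2
  join n7 pred n5: n5 stop@n4
  join n7 pred n6: n6 stop@n4
  join n8 pred n0: · stop@n0
  join n8 pred n3: n3→n2 stop@n0
  join n8 pred n7: n7→n4→n3→n2 stop@n0
  DF(n0)=∅
  DF(n1)=∅
  DF(n2)={n8}
  DF(n3)={n3,n8}
  DF(n4)={n3,n8}
  DF(n5)={n7}
  DF(n6)={n7}
  DF(n7)={n8}
  DF(n8)=∅
  DF(n9)=∅

DF(n7) = ["n8"]

Answer: ["n8"]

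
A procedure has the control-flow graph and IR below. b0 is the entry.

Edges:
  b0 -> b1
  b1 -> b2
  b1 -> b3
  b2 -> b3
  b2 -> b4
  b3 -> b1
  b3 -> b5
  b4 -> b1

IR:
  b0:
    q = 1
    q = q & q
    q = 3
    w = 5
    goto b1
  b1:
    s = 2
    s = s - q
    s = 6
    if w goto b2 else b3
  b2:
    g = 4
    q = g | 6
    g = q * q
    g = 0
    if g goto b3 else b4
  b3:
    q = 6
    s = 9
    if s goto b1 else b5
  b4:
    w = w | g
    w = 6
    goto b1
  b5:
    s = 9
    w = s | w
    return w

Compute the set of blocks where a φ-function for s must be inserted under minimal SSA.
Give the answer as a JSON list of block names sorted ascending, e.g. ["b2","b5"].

idom tree: b1←b0 b2←b1 b3←b1 b4←b2 b5←b3
Dom∩ at merges:
  b1: preds {b0,b3,b4}: {b0} ∩ {b0,b1,b3} ∩ {b0,b1,b2,b4} = {b0}; idom=b0
  b3: preds {b1,b2}: {b0,b1} ∩ {b0,b1,b2} = {b0,b1}; idom=b1

Frontier:
  b1←b0: walk · to b0
  b1←b3: walk b3→b1 to b0
  b1←b4: walk b4→b2→b1 to b0
  b3←b1: walk · to b1
  b3←b2: walk b2 to b1
  b0: DF=∅
  b1: DF={b1}
  b2: DF={b1,b3}
  b3: DF={b1}
  b4: DF={b1}
  b5: DF=∅

φ for s: defs {b1,b3,b5}
  DF⁺ = {b1}

Answer: ["b1"]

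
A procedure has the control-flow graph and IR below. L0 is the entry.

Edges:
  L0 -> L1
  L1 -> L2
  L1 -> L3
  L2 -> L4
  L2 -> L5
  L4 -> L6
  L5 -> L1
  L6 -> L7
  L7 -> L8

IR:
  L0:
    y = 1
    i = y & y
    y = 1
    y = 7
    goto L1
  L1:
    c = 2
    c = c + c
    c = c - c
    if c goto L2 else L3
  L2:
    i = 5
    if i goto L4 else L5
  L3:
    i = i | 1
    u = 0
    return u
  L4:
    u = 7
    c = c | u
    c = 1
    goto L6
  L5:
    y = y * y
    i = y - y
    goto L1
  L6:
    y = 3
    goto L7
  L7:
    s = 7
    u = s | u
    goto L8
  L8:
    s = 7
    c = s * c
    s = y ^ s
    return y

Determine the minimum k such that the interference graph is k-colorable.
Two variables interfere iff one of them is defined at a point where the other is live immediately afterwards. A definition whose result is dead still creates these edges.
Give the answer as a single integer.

def/use:
  L0 def {i,y} use ∅
  L1 def {c} use ∅
  L2 def {i} use ∅
  L3 def {i,u} use {i}
  L4 def {c,u} use {c}
  L5 def {i,y} use {y}
  L6 def {y} use ∅
  L7 def {s,u} use {u}
  L8 def {c,s} use {c,y}

Backward fixpoint:
  L0: in=∅ out={i,y}
  L1: in={i,y} out={c,i,y}
  L2: in={c,y} out={c,y}
  L3: in={i} out=∅
  L4: in={c} out={c,u}
  L5: in={y} out={i,y}
  L6: in={c,u} out={c,u,y}
  L7: in={c,u,y} out={c,y}
  L8: in={c,y} out=∅

Conflict graph:
  c — {i,s,u,y}
  i — {c,y}
  s — {c,u,y}
  u — {c,s,y}
  y — {c,i,s,u}

Colouring:
  clique {c,s,u,y} ⇒ need ≥ 4
  assign c→r0 i→r2 s→r2 u→r3 y→r1 — no edge inside a register ⇒ χ ≤ 4
  χ = 4

Answer: 4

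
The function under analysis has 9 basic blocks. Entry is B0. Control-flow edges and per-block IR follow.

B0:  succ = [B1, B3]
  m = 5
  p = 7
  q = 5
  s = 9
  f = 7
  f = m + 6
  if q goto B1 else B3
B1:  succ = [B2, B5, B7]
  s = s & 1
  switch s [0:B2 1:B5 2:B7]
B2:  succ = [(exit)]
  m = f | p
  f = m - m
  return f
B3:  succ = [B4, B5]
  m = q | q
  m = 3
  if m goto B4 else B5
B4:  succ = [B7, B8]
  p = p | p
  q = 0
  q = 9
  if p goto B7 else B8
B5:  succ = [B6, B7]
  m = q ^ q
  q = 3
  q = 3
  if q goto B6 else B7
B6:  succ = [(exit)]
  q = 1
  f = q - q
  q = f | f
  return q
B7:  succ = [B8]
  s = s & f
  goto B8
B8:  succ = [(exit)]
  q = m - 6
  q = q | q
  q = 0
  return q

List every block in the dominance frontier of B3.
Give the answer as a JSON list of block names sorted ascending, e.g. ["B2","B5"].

idom tree: B1←B0 B2←B1 B3←B0 B4←B3 B5←B0 B6←B5 B7←B0 B8←B0
Dom at joins:
  B5: preds {B1,B3}: {B0,B1} ∩ {B0,B3} = {B0}; idom=B0
  B7: preds {B1,B4,B5}: {B0,B1} ∩ {B0,B3,B4} ∩ {B0,B5} = {B0}; idom=B0
  B8: preds {B4,B7}: {B0,B3,B4} ∩ {B0,B7} = {B0}; idom=B0

Frontier:
  B5←B1: walk B1 to B0
  B5←B3: walk B3 to B0
  B7←B1: walk B1 to B0
  B7←B4: walk B4→B3 to B0
  B7←B5: walk B5 to B0
  B8←B4: walk B4→B3 to B0
  B8←B7: walk B7 to B0
  B0 → ∅
  B1 → {B5,B7}
  B2 → ∅
  B3 → {B5,B7,B8}
  B4 → {B7,B8}
  B5 → {B7}
  B6 → ∅
  B7 → {B8}
  B8 → ∅

DF(B3) = ["B5", "B7", "B8"]

Answer: ["B5", "B7", "B8"]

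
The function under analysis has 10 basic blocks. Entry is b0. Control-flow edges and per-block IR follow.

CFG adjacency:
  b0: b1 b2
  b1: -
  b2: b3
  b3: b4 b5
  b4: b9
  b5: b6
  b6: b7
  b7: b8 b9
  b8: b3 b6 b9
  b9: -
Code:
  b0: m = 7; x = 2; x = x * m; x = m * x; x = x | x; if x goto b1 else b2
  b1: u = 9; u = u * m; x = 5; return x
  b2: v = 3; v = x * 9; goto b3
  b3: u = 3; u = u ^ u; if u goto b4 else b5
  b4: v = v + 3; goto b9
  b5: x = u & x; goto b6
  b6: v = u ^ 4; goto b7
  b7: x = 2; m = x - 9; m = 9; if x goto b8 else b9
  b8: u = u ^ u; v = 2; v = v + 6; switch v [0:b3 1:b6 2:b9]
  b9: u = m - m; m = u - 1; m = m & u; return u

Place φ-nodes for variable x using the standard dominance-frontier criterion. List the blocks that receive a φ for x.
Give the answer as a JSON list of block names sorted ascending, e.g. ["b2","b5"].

Answer: ["b3", "b6", "b9"]

Analysis:
idom tree: b1←b0 b2←b0 b3←b2 b4←b3 b5←b3 b6←b5 b7←b6 b8←b7 b9←b3
Join-block Dom:
  b3: preds {b2,b8}: {b0,b2} ∩ {b0,b2,b3,b5,b6,b7,b8} = {b0,b2}; idom=b2
  b6: preds {b5,b8}: {b0,b2,b3,b5} ∩ {b0,b2,b3,b5,b6,b7,b8} = {b0,b2,b3,b5}; idom=b5
  b9: preds {b4,b7,b8}: {b0,b2,b3,b4} ∩ {b0,b2,b3,b5,b6,b7} ∩ {b0,b2,b3,b5,b6,b7,b8} = {b0,b2,b3}; idom=b3

Frontier:
  b3←b2: walk · to b2
  b3←b8: walk b8→b7→b6→b5→b3 to b2
  b6←b5: walk · to b5
  b6←b8: walk b8→b7→b6 to b5
  b9←b4: walk b4 to b3
  b9←b7: walk b7→b6→b5 to b3
  b9←b8: walk b8→b7→b6→b5 to b3
  b0 → ∅
  b1 → ∅
  b2 → ∅
  b3 → {b3}
  b4 → {b9}
  b5 → {b3,b9}
  b6 → {b3,b6,b9}
  b7 → {b3,b6,b9}
  b8 → {b3,b6,b9}
  b9 → ∅

φ for x: defs {b0,b1,b5,b7}
  DF⁺ = {b3,b6,b9}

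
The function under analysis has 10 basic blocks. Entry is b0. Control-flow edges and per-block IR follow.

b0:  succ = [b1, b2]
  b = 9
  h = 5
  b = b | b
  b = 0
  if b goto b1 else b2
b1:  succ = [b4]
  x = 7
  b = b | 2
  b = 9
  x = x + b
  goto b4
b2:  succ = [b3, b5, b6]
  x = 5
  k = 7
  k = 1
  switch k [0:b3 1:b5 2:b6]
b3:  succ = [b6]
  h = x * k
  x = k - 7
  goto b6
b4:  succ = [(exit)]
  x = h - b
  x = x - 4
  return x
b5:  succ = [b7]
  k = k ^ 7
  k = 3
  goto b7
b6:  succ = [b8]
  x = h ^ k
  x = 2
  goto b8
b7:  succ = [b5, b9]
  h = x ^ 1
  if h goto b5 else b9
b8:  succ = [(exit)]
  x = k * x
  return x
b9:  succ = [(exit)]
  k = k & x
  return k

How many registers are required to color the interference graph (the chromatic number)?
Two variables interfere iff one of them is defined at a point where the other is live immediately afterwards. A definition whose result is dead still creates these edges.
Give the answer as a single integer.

Answer: 3

Working:
def/use:
  b0: {b,h} / ∅
  b1: {b,x} / {b}
  b2: {k,x} / ∅
  b3: {h,x} / {k,x}
  b4: {x} / {b,h}
  b5: {k} / {k}
  b6: {x} / {h,k}
  b7: {h} / {x}
  b8: {x} / {k,x}
  b9: {k} / {k,x}

Live sets:
  live b0: ∅→{b,h}
  live b1: {b,h}→{b,h}
  live b2: {h}→{h,k,x}
  live b3: {k,x}→{h,k}
  live b4: {b,h}→∅
  live b5: {k,x}→{k,x}
  live b6: {h,k}→{k,x}
  live b7: {k,x}→{k,x}
  live b8: {k,x}→∅
  live b9: {k,x}→∅

Conflict graph:
  b — {h,x}
  h — {b,k,x}
  k — {h,x}
  x — {b,h,k}

Chromatic number:
  clique {b,h,x} ⇒ need ≥ 3
  assign b→c2 h→c0 k→c2 x→c1 — no edge inside a register ⇒ χ ≤ 3
  χ = 3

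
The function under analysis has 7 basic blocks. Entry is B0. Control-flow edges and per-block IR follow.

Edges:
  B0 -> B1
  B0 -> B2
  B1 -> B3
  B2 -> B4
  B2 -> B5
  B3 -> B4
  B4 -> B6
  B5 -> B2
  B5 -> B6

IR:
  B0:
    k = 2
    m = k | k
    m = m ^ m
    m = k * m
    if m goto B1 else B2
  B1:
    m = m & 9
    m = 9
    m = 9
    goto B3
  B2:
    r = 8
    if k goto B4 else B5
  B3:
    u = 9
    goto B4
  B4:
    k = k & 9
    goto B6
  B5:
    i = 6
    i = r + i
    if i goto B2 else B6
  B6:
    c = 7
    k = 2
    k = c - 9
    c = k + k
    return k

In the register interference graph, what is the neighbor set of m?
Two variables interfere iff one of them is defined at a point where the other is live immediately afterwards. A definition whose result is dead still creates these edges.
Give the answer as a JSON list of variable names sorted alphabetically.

Answer: ["k"]

Working:
def/use:
  B0: {k,m} / ∅
  B1: {m} / {m}
  B2: {r} / {k}
  B3: {u} / ∅
  B4: {k} / {k}
  B5: {i} / {r}
  B6: {c,k} / ∅

Backward fixpoint:
  live B0: ∅→{k,m}
  live B1: {k,m}→{k}
  live B2: {k}→{k,r}
  live B3: {k}→{k}
  live B4: {k}→∅
  live B5: {k,r}→{k}
  live B6: ∅→∅

Interference:
  c — {k}
  i — {k,r}
  k — {c,i,m,r,u}
  m — {k}
  r — {i,k}
  u — {k}

N(m) = ["k"]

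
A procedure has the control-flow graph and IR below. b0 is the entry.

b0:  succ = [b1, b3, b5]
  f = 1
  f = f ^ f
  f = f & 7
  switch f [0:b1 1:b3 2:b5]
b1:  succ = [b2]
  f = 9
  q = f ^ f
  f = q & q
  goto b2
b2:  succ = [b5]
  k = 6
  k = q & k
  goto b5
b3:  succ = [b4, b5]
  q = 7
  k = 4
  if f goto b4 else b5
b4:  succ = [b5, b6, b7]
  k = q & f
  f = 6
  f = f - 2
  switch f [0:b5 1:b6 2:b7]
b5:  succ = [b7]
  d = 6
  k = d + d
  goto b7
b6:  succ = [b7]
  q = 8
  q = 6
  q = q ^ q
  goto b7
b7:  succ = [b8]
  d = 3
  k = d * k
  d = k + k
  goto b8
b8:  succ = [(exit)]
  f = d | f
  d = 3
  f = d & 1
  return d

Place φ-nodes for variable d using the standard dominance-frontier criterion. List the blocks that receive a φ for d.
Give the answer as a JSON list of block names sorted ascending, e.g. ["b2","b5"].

Answer: ["b7"]

Derivation:
idom tree: b1←b0 b2←b1 b3←b0 b4←b3 b5←b0 b6←b4 b7←b0 b8←b7
Dom at joins:
  b5: preds {b0,b2,b3,b4}: {b0} ∩ {b0,b1,b2} ∩ {b0,b3} ∩ {b0,b3,b4} = {b0}; idom=b0
  b7: preds {b4,b5,b6}: {b0,b3,b4} ∩ {b0,b5} ∩ {b0,b3,b4,b6} = {b0}; idom=b0

Frontier:
  join b5 pred b0: · stop@b0
  join b5 pred b2: b2→b1 stop@b0
  join b5 pred b3: b3 stop@b0
  join b5 pred b4: b4→b3 stop@b0
  join b7 pred b4: b4→b3 stop@b0
  join b7 pred b5: b5 stop@b0
  join b7 pred b6: b6→b4→b3 stop@b0
  b0 → ∅
  b1 → {b5}
  b2 → {b5}
  b3 → {b5,b7}
  b4 → {b5,b7}
  b5 → {b7}
  b6 → {b7}
  b7 → ∅
  b8 → ∅

φ for d: defs {b5,b7,b8}
  DF⁺ = {b7}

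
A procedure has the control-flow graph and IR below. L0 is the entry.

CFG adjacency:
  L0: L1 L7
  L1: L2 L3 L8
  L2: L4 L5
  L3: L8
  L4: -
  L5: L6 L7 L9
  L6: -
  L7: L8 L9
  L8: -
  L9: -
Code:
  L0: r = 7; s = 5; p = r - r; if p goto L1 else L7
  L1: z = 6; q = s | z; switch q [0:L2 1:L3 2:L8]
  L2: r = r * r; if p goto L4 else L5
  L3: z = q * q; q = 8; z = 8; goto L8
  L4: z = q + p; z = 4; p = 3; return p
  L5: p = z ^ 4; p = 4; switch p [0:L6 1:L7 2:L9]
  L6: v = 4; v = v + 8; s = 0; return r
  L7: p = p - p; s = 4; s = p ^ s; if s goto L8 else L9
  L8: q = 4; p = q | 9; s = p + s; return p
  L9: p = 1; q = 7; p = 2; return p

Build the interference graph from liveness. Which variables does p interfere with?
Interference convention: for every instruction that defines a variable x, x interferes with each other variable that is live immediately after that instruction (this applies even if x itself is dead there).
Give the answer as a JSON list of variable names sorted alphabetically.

Answer: ["q", "r", "s", "z"]

Working:
Per-block:
  L0 def {p,r,s} use ∅
  L1 def {q,z} use {s}
  L2 def {r} use {p,r}
  L3 def {q,z} use {q}
  L4 def {p,z} use {p,q}
  L5 def {p} use {z}
  L6 def {s,v} use {r}
  L7 def {p,s} use {p}
  L8 def {p,q,s} use {s}
  L9 def {p,q} use ∅

Backward fixpoint:
  L0: in=∅ out={p,r,s}
  L1: in={p,r,s} out={p,q,r,s,z}
  L2: in={p,q,r,z} out={p,q,r,z}
  L3: in={q,s} out={s}
  L4: in={p,q} out=∅
  L5: in={r,z} out={p,r}
  L6: in={r} out=∅
  L7: in={p} out={s}
  L8: in={s} out=∅
  L9: in=∅ out=∅

Interfere edges:
  p: {q,r,s,z}
  q: {p,r,s,z}
  r: {p,q,s,v,z}
  s: {p,q,r,z}
  v: {r}
  z: {p,q,r,s}

N(p) = ["q", "r", "s", "z"]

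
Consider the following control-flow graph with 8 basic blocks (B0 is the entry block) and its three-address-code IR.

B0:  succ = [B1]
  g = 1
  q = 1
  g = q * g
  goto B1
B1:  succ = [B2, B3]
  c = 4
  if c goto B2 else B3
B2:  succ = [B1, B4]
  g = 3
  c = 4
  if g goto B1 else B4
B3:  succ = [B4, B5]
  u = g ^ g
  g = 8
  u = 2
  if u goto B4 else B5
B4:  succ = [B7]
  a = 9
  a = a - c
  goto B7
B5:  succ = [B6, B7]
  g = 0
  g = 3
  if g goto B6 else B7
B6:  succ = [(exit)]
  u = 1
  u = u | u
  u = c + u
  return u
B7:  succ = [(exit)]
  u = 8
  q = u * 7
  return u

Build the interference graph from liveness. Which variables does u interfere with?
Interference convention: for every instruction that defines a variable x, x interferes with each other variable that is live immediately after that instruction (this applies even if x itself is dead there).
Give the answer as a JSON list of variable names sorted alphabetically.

Per-block:
  B0: def={g,q} ue=∅
  B1: def={c} ue=∅
  B2: def={c,g} ue=∅
  B3: def={g,u} ue={g}
  B4: def={a} ue={c}
  B5: def={g} ue=∅
  B6: def={u} ue={c}
  B7: def={q,u} ue=∅

Liveness:
  B0 li=∅ lo={g}
  B1 li={g} lo={c,g}
  B2 li=∅ lo={c,g}
  B3 li={c,g} lo={c}
  B4 li={c} lo=∅
  B5 li={c} lo={c}
  B6 li={c} lo=∅
  B7 li=∅ lo=∅

Interference:
  a: {c}
  c: {a,g,u}
  g: {c,q}
  q: {g,u}
  u: {c,q}

N(u) = ["c", "q"]

Answer: ["c", "q"]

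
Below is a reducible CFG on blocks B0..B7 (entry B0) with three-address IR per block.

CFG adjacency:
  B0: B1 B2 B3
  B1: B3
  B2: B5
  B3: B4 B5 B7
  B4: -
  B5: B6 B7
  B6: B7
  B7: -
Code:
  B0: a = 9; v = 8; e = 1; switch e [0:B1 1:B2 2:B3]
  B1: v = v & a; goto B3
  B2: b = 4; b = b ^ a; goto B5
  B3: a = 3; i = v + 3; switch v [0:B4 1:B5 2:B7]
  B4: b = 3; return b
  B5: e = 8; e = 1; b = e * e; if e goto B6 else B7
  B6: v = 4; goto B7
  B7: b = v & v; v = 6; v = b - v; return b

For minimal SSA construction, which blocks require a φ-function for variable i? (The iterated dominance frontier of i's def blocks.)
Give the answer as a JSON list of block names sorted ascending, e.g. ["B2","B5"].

Answer: ["B5", "B7"]

Working:
idom tree: B1←B0 B2←B0 B3←B0 B4←B3 B5←B0 B6←B5 B7←B0
Join-block Dom:
  B3: preds {B0,B1}: {B0} ∩ {B0,B1} = {B0}; idom=B0
  B5: preds {B2,B3}: {B0,B2} ∩ {B0,B3} = {B0}; idom=B0
  B7: preds {B3,B5,B6}: {B0,B3} ∩ {B0,B5} ∩ {B0,B5,B6} = {B0}; idom=B0

DF derivation:
  join B3 pred B0: · stop@B0
  join B3 pred B1: B1 stop@B0
  join B5 pred B2: B2 stop@B0
  join B5 pred B3: B3 stop@B0
  join B7 pred B3: B3 stop@B0
  join B7 pred B5: B5 stop@B0
  join B7 pred B6: B6→B5 stop@B0
  B0: DF=∅
  B1: DF={B3}
  B2: DF={B5}
  B3: DF={B5,B7}
  B4: DF=∅
  B5: DF={B7}
  B6: DF={B7}
  B7: DF=∅

φ for i: defs {B3}
  DF⁺ = {B5,B7}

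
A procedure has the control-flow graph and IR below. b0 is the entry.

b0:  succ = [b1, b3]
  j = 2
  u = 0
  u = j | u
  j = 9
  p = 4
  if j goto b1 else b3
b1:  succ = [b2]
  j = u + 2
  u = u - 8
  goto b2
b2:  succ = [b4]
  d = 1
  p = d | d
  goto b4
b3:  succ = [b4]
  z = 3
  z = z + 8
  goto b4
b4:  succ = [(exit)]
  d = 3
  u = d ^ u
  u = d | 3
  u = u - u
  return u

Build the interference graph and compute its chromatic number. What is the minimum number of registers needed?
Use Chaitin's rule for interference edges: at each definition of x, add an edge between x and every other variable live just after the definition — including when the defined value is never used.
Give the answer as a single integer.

Block summaries:
  b0 def {j,p,u} use ∅
  b1 def {j,u} use {u}
  b2 def {d,p} use ∅
  b3 def {z} use ∅
  b4 def {d,u} use {u}

Liveness:
  b0 li=∅ lo={u}
  b1 li={u} lo={u}
  b2 li={u} lo={u}
  b3 li={u} lo={u}
  b4 li={u} lo=∅

Interference:
  d: {u}
  j: {p,u}
  p: {j,u}
  u: {d,j,p,z}
  z: {u}

Chromatic number:
  clique {j,p,u} ⇒ need ≥ 3
  assign d→r1 j→r1 p→r2 u→r0 z→r1 — no edge inside a register ⇒ χ ≤ 3
  χ = 3

Answer: 3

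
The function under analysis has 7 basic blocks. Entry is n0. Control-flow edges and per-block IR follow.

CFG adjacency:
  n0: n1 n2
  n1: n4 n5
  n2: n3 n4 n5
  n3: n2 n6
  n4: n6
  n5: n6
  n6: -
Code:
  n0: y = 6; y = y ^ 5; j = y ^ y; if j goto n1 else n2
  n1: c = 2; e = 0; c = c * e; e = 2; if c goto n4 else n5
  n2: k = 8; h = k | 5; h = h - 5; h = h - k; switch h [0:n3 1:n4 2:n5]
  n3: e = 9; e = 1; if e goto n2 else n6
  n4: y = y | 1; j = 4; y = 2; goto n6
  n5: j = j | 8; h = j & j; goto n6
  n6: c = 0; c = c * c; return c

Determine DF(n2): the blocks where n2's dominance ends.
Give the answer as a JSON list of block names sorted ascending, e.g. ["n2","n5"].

Answer: ["n2", "n4", "n5", "n6"]

Derivation:
idom tree: n1←n0 n2←n0 n3←n2 n4←n0 n5←n0 n6←n0
Dom∩ at merges:
  n2: preds {n0,n3}: {n0} ∩ {n0,n2,n3} = {n0}; idom=n0
  n4: preds {n1,n2}: {n0,n1} ∩ {n0,n2} = {n0}; idom=n0
  n5: preds {n1,n2}: {n0,n1} ∩ {n0,n2} = {n0}; idom=n0
  n6: preds {n3,n4,n5}: {n0,n2,n3} ∩ {n0,n4} ∩ {n0,n5} = {n0}; idom=n0

DF derivation:
  n2←n0: walk · to n0
  n2←n3: walk n3→n2 to n0
  n4←n1: walk n1 to n0
  n4←n2: walk n2 to n0
  n5←n1: walk n1 to n0
  n5←n2: walk n2 to n0
  n6←n3: walk n3→n2 to n0
  n6←n4: walk n4 to n0
  n6←n5: walk n5 to n0
  DF(n0)=∅
  DF(n1)={n4,n5}
  DF(n2)={n2,n4,n5,n6}
  DF(n3)={n2,n6}
  DF(n4)={n6}
  DF(n5)={n6}
  DF(n6)=∅

DF(n2) = ["n2", "n4", "n5", "n6"]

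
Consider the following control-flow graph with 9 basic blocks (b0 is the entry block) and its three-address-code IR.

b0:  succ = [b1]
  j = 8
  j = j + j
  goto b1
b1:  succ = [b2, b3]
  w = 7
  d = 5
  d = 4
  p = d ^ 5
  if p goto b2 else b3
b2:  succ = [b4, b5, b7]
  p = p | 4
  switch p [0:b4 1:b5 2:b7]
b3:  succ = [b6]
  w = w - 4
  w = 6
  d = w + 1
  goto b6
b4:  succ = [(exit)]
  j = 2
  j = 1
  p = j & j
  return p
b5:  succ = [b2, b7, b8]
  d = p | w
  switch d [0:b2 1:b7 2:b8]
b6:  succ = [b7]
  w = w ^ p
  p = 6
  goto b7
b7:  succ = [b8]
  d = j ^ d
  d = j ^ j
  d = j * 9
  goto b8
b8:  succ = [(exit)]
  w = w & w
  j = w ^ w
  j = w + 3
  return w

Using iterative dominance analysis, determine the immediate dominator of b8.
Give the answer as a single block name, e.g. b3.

idom tree: b1←b0 b2←b1 b3←b1 b4←b2 b5←b2 b6←b3 b7←b1 b8←b1
Dom∩ at merges:
  b2: preds {b1,b5}: {b0,b1} ∩ {b0,b1,b2,b5} = {b0,b1}; idom=b1
  b7: preds {b2,b5,b6}: {b0,b1,b2} ∩ {b0,b1,b2,b5} ∩ {b0,b1,b3,b6} = {b0,b1}; idom=b1
  b8: preds {b5,b7}: {b0,b1,b2,b5} ∩ {b0,b1,b7} = {b0,b1}; idom=b1

idom(b8) = b1

Answer: b1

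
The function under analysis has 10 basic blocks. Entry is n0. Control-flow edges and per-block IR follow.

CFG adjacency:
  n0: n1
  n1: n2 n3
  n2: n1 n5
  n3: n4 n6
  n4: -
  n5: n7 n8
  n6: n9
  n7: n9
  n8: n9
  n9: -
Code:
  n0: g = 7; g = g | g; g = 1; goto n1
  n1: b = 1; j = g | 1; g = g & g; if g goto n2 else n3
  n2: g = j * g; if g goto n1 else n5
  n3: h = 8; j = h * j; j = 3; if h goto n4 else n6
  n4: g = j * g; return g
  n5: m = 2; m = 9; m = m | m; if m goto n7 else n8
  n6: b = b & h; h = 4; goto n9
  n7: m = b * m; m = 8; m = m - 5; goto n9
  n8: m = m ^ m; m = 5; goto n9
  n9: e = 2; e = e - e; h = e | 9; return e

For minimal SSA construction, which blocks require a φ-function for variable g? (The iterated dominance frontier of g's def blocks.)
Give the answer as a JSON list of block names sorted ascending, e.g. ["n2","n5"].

idom tree: n1←n0 n2←n1 n3←n1 n4←n3 n5←n2 n6←n3 n7←n5 n8←n5 n9←n1
Dom at joins:
  n1: preds {n0,n2}: {n0} ∩ {n0,n1,n2} = {n0}; idom=n0
  n9: preds {n6,n7,n8}: {n0,n1,n3,n6} ∩ {n0,n1,n2,n5,n7} ∩ {n0,n1,n2,n5,n8} = {n0,n1}; idom=n1

Frontier:
  n1←n0: walk · to n0
  n1←n2: walk n2→n1 to n0
  n9←n6: walk n6→n3 to n1
  n9←n7: walk n7→n5→n2 to n1
  n9←n8: walk n8→n5→n2 to n1
  n0: DF=∅
  n1: DF={n1}
  n2: DF={n1,n9}
  n3: DF={n9}
  n4: DF=∅
  n5: DF={n9}
  n6: DF={n9}
  n7: DF={n9}
  n8: DF={n9}
  n9: DF=∅

φ for g: defs {n0,n1,n2,n4}
  DF⁺ = {n1,n9}

Answer: ["n1", "n9"]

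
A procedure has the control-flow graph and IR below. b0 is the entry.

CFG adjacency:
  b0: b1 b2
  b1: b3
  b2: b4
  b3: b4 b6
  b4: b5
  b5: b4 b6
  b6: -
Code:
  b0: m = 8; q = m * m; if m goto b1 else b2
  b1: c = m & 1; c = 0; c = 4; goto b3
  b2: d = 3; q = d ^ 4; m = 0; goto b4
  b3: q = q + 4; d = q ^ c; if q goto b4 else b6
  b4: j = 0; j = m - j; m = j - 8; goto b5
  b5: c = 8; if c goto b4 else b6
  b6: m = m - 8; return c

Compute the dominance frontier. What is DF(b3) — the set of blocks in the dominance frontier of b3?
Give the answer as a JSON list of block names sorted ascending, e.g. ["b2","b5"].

idom tree: b1←b0 b2←b0 b3←b1 b4←b0 b5←b4 b6←b0
Dom∩ at merges:
  b4: preds {b2,b3,b5}: {b0,b2} ∩ {b0,b1,b3} ∩ {b0,b4,b5} = {b0}; idom=b0
  b6: preds {b3,b5}: {b0,b1,b3} ∩ {b0,b4,b5} = {b0}; idom=b0

DF derivation:
  b4←b2: walk b2 to b0
  b4←b3: walk b3→b1 to b0
  b4←b5: walk b5→b4 to b0
  b6←b3: walk b3→b1 to b0
  b6←b5: walk b5→b4 to b0
  DF(b0)=∅
  DF(b1)={b4,b6}
  DF(b2)={b4}
  DF(b3)={b4,b6}
  DF(b4)={b4,b6}
  DF(b5)={b4,b6}
  DF(b6)=∅

DF(b3) = ["b4", "b6"]

Answer: ["b4", "b6"]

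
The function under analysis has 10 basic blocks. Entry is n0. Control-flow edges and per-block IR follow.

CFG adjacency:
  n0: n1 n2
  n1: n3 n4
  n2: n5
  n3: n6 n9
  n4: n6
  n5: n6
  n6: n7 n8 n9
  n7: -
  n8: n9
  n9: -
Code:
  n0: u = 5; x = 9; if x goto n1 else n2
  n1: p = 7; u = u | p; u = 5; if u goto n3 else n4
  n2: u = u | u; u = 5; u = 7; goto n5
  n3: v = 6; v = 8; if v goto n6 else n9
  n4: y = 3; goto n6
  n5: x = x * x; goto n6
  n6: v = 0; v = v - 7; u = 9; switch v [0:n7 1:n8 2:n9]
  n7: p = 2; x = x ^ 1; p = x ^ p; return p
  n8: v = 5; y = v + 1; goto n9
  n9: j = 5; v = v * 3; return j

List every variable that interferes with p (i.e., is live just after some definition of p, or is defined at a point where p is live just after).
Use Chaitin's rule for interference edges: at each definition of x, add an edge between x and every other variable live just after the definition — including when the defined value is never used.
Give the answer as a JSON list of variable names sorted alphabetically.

Per-block:
  n0: {u,x} / ∅
  n1: {p,u} / {u}
  n2: {u} / {u}
  n3: {v} / ∅
  n4: {y} / ∅
  n5: {x} / {x}
  n6: {u,v} / ∅
  n7: {p,x} / {x}
  n8: {v,y} / ∅
  n9: {j,v} / {v}

Backward fixpoint:
  n0 li=∅ lo={u,x}
  n1 li={u,x} lo={x}
  n2 li={u,x} lo={x}
  n3 li={x} lo={v,x}
  n4 li={x} lo={x}
  n5 li={x} lo={x}
  n6 li={x} lo={v,x}
  n7 li={x} lo=∅
  n8 li=∅ lo={v}
  n9 li={v} lo=∅

Interference:
  j: {v}
  p: {u,x}
  u: {p,v,x}
  v: {j,u,x,y}
  x: {p,u,v,y}
  y: {v,x}

N(p) = ["u", "x"]

Answer: ["u", "x"]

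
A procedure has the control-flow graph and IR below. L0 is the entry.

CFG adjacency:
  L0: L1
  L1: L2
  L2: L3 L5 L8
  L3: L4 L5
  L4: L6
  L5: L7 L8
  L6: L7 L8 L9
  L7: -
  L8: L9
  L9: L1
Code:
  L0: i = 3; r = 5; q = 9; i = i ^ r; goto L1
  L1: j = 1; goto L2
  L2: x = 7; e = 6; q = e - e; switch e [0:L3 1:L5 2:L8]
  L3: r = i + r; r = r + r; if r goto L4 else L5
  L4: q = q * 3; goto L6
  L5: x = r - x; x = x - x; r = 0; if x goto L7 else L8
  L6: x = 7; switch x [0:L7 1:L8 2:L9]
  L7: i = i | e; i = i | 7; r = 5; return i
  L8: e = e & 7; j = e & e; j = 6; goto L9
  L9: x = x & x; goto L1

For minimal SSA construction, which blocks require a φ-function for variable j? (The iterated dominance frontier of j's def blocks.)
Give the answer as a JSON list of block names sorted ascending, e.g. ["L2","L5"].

idom tree: L1←L0 L2←L1 L3←L2 L4←L3 L5←L2 L6←L4 L7←L2 L8←L2 L9←L2
Dom∩ at merges:
  L1: preds {L0,L9}: {L0} ∩ {L0,L1,L2,L9} = {L0}; idom=L0
  L5: preds {L2,L3}: {L0,L1,L2} ∩ {L0,L1,L2,L3} = {L0,L1,L2}; idom=L2
  L7: preds {L5,L6}: {L0,L1,L2,L5} ∩ {L0,L1,L2,L3,L4,L6} = {L0,L1,L2}; idom=L2
  L8: preds {L2,L5,L6}: {L0,L1,L2} ∩ {L0,L1,L2,L5} ∩ {L0,L1,L2,L3,L4,L6} = {L0,L1,L2}; idom=L2
  L9: preds {L6,L8}: {L0,L1,L2,L3,L4,L6} ∩ {L0,L1,L2,L8} = {L0,L1,L2}; idom=L2

DF derivation:
  join L1 pred L0: · stop@L0
  join L1 pred L9: L9→L2→L1 stop@L0
  join L5 pred L2: · stop@L2
  join L5 pred L3: L3 stop@L2
  join L7 pred L5: L5 stop@L2
  join L7 pred L6: L6→L4→L3 stop@L2
  join L8 pred L2: · stop@L2
  join L8 pred L5: L5 stop@L2
  join L8 pred L6: L6→L4→L3 stop@L2
  join L9 pred L6: L6→L4→L3 stop@L2
  join L9 pred L8: L8 stop@L2
  DF(L0)=∅
  DF(L1)={L1}
  DF(L2)={L1}
  DF(L3)={L5,L7,L8,L9}
  DF(L4)={L7,L8,L9}
  DF(L5)={L7,L8}
  DF(L6)={L7,L8,L9}
  DF(L7)=∅
  DF(L8)={L9}
  DF(L9)={L1}

φ for j: defs {L1,L8}
  DF⁺ = {L1,L9}

Answer: ["L1", "L9"]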